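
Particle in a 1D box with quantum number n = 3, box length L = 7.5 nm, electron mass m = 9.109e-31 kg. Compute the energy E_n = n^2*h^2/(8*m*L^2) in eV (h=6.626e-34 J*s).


E = n^2 * h^2 / (8 * m * L^2)
= 3^2 * (6.626e-34)^2 / (8 * 9.109e-31 * (7.5e-9)^2)
= 9 * 4.3904e-67 / (8 * 9.109e-31 * 5.6250e-17)
= 9.6397e-21 J
= 0.0602 eV

0.0602


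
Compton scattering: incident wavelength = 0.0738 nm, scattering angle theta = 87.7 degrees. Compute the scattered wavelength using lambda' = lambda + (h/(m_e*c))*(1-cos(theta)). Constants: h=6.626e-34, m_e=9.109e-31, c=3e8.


Compton wavelength: h/(m_e*c) = 2.4247e-12 m
d_lambda = 2.4247e-12 * (1 - cos(87.7 deg))
= 2.4247e-12 * 0.959868
= 2.3274e-12 m = 0.002327 nm
lambda' = 0.0738 + 0.002327
= 0.076127 nm

0.076127


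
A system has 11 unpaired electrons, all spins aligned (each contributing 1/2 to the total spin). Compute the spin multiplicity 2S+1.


Total spin S = N * (1/2) = 11 * 0.5 = 5.5
Spin multiplicity = 2S + 1
= 2 * 5.5 + 1
= 12

12


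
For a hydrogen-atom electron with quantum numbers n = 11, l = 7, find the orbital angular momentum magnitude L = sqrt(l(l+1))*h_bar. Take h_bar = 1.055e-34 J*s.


L = sqrt(l*(l+1)) * h_bar
= sqrt(7 * 8) * 1.055e-34
= sqrt(56) * 1.055e-34
= 7.4833 * 1.055e-34
= 7.8949e-34 J*s

7.8949e-34


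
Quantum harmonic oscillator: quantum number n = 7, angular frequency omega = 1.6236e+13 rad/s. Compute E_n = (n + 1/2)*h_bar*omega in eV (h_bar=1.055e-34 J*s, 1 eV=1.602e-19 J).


E = (n + 1/2) * h_bar * omega
= (7 + 0.5) * 1.055e-34 * 1.6236e+13
= 7.5 * 1.7129e-21
= 1.2847e-20 J
= 0.0802 eV

0.0802


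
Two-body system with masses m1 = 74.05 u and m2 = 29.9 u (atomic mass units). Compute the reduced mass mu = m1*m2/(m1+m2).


mu = m1 * m2 / (m1 + m2)
= 74.05 * 29.9 / (74.05 + 29.9)
= 2214.095 / 103.95
= 21.2996 u

21.2996


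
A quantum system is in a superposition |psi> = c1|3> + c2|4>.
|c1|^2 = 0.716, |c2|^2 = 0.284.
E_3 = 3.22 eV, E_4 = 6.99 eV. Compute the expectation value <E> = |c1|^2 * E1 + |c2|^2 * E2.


<E> = |c1|^2 * E1 + |c2|^2 * E2
= 0.716 * 3.22 + 0.284 * 6.99
= 2.3055 + 1.9852
= 4.2907 eV

4.2907


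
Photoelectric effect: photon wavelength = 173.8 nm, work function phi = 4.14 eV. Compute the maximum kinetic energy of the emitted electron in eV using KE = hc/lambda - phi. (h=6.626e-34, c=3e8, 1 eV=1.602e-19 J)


E_photon = hc / lambda
= (6.626e-34)(3e8) / (173.8e-9)
= 1.1437e-18 J
= 7.1394 eV
KE = E_photon - phi
= 7.1394 - 4.14
= 2.9994 eV

2.9994


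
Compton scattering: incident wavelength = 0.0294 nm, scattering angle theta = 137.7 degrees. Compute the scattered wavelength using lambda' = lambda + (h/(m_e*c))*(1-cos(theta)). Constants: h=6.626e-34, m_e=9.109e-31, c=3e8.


Compton wavelength: h/(m_e*c) = 2.4247e-12 m
d_lambda = 2.4247e-12 * (1 - cos(137.7 deg))
= 2.4247e-12 * 1.739631
= 4.2181e-12 m = 0.004218 nm
lambda' = 0.0294 + 0.004218
= 0.033618 nm

0.033618


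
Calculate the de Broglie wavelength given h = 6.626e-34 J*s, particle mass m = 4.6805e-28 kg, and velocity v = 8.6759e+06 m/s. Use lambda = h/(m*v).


lambda = h / (m * v)
= 6.626e-34 / (4.6805e-28 * 8.6759e+06)
= 6.626e-34 / 4.0608e-21
= 1.6317e-13 m

1.6317e-13


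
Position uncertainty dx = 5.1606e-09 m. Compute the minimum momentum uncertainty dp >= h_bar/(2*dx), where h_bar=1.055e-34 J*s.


dp = h_bar / (2 * dx)
= 1.055e-34 / (2 * 5.1606e-09)
= 1.055e-34 / 1.0321e-08
= 1.0222e-26 kg*m/s

1.0222e-26


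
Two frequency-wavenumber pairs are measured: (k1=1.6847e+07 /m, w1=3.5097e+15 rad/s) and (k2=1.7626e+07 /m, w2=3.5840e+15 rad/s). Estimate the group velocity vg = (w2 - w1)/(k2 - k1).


vg = (w2 - w1) / (k2 - k1)
= (3.5840e+15 - 3.5097e+15) / (1.7626e+07 - 1.6847e+07)
= 7.4300e+13 / 7.7900e+05
= 9.5379e+07 m/s

9.5379e+07


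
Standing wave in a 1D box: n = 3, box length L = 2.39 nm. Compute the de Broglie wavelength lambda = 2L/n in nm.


lambda = 2L / n
= 2 * 2.39 / 3
= 4.78 / 3
= 1.5933 nm

1.5933


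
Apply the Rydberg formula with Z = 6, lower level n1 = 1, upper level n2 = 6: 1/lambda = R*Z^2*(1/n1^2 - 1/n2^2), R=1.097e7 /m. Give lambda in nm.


1/lambda = R * Z^2 * (1/n1^2 - 1/n2^2)
= 1.097e7 * 6^2 * (1/1^2 - 1/6^2)
= 1.097e7 * 36 * (1.0 - 0.027778)
= 3.8395e+08 /m
lambda = 1 / 3.8395e+08
= 2.6045 nm

2.6045


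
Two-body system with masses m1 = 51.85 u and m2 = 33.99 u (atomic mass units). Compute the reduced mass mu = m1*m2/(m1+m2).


mu = m1 * m2 / (m1 + m2)
= 51.85 * 33.99 / (51.85 + 33.99)
= 1762.3815 / 85.84
= 20.531 u

20.531


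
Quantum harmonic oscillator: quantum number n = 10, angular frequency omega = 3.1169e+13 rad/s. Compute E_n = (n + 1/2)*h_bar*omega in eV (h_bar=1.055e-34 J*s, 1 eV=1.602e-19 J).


E = (n + 1/2) * h_bar * omega
= (10 + 0.5) * 1.055e-34 * 3.1169e+13
= 10.5 * 3.2883e-21
= 3.4527e-20 J
= 0.2155 eV

0.2155


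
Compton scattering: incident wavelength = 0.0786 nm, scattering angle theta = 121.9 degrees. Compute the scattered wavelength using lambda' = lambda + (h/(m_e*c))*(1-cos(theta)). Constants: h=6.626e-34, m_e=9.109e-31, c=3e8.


Compton wavelength: h/(m_e*c) = 2.4247e-12 m
d_lambda = 2.4247e-12 * (1 - cos(121.9 deg))
= 2.4247e-12 * 1.528438
= 3.7060e-12 m = 0.003706 nm
lambda' = 0.0786 + 0.003706
= 0.082306 nm

0.082306


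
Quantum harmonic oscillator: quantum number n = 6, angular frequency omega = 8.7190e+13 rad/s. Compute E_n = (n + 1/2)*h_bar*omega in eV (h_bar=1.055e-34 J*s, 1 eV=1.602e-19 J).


E = (n + 1/2) * h_bar * omega
= (6 + 0.5) * 1.055e-34 * 8.7190e+13
= 6.5 * 9.1985e-21
= 5.9791e-20 J
= 0.3732 eV

0.3732


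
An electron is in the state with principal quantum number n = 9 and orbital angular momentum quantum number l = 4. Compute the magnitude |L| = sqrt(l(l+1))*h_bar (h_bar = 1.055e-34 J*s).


L = sqrt(l*(l+1)) * h_bar
= sqrt(4 * 5) * 1.055e-34
= sqrt(20) * 1.055e-34
= 4.4721 * 1.055e-34
= 4.7181e-34 J*s

4.7181e-34


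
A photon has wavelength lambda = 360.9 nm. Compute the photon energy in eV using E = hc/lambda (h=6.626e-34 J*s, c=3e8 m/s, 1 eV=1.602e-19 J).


E = hc / lambda
= (6.626e-34)(3e8) / (360.9e-9)
= 1.9878e-25 / 3.6090e-07
= 5.5079e-19 J
Converting to eV: 5.5079e-19 / 1.602e-19
= 3.4381 eV

3.4381


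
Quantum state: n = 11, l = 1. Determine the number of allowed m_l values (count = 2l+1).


m_l ranges from -l to +l in integer steps
So m_l goes from -1 to +1
Count = 2l + 1 = 2*1 + 1
= 3

3


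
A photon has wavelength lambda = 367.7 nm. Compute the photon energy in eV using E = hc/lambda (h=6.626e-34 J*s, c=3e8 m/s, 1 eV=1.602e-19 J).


E = hc / lambda
= (6.626e-34)(3e8) / (367.7e-9)
= 1.9878e-25 / 3.6770e-07
= 5.4060e-19 J
Converting to eV: 5.4060e-19 / 1.602e-19
= 3.3746 eV

3.3746


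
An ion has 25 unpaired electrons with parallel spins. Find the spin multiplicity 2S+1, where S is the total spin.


Total spin S = N * (1/2) = 25 * 0.5 = 12.5
Spin multiplicity = 2S + 1
= 2 * 12.5 + 1
= 26

26


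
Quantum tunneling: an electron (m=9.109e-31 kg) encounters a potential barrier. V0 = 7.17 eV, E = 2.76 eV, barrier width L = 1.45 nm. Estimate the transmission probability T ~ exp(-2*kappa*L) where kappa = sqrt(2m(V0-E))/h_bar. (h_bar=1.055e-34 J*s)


V0 - E = 4.41 eV = 7.0648e-19 J
kappa = sqrt(2 * m * (V0-E)) / h_bar
= sqrt(2 * 9.109e-31 * 7.0648e-19) / 1.055e-34
= 1.0753e+10 /m
2*kappa*L = 2 * 1.0753e+10 * 1.45e-9
= 31.185
T = exp(-31.185) = 2.860916e-14

2.860916e-14


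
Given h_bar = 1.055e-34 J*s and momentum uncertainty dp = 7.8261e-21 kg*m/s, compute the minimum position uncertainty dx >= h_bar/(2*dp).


dx = h_bar / (2 * dp)
= 1.055e-34 / (2 * 7.8261e-21)
= 1.055e-34 / 1.5652e-20
= 6.7403e-15 m

6.7403e-15


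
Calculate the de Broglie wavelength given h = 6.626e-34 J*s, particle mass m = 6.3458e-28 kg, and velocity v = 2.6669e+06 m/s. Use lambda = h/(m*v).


lambda = h / (m * v)
= 6.626e-34 / (6.3458e-28 * 2.6669e+06)
= 6.626e-34 / 1.6924e-21
= 3.9152e-13 m

3.9152e-13


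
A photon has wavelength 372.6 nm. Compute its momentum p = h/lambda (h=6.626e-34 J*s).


p = h / lambda
= 6.626e-34 / (372.6e-9)
= 6.626e-34 / 3.7260e-07
= 1.7783e-27 kg*m/s

1.7783e-27


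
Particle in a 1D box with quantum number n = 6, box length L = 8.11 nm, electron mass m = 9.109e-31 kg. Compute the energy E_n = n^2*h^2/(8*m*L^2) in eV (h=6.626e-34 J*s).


E = n^2 * h^2 / (8 * m * L^2)
= 6^2 * (6.626e-34)^2 / (8 * 9.109e-31 * (8.11e-9)^2)
= 36 * 4.3904e-67 / (8 * 9.109e-31 * 6.5772e-17)
= 3.2976e-20 J
= 0.2058 eV

0.2058


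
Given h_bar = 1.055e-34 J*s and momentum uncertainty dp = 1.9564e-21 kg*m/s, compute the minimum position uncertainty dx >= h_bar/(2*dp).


dx = h_bar / (2 * dp)
= 1.055e-34 / (2 * 1.9564e-21)
= 1.055e-34 / 3.9128e-21
= 2.6963e-14 m

2.6963e-14


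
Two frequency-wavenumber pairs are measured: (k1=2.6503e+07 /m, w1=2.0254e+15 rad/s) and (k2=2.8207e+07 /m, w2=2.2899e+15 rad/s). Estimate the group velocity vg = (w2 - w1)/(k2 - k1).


vg = (w2 - w1) / (k2 - k1)
= (2.2899e+15 - 2.0254e+15) / (2.8207e+07 - 2.6503e+07)
= 2.6450e+14 / 1.7040e+06
= 1.5522e+08 m/s

1.5522e+08


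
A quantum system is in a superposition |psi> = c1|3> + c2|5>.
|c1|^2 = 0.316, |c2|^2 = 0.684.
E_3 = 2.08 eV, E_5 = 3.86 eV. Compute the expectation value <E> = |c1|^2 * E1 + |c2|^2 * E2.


<E> = |c1|^2 * E1 + |c2|^2 * E2
= 0.316 * 2.08 + 0.684 * 3.86
= 0.6573 + 2.6402
= 3.2975 eV

3.2975


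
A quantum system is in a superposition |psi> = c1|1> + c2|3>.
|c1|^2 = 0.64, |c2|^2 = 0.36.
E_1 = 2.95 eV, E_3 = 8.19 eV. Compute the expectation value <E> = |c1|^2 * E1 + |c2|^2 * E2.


<E> = |c1|^2 * E1 + |c2|^2 * E2
= 0.64 * 2.95 + 0.36 * 8.19
= 1.888 + 2.9484
= 4.8364 eV

4.8364


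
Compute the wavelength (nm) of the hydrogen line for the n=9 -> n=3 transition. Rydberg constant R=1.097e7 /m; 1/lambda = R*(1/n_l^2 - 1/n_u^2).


1/lambda = R * (1/n_l^2 - 1/n_u^2)
= 1.097e7 * (1/3^2 - 1/9^2)
= 1.097e7 * (0.111111 - 0.012346)
= 1.097e7 * 0.098765
= 1.0835e+06 /m
lambda = 1 / 1.0835e+06 = 922.9717 nm

922.9717


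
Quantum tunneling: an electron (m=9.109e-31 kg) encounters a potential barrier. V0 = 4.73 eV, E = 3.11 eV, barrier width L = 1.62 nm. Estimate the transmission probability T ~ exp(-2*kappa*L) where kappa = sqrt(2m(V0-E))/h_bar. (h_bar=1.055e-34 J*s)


V0 - E = 1.62 eV = 2.5952e-19 J
kappa = sqrt(2 * m * (V0-E)) / h_bar
= sqrt(2 * 9.109e-31 * 2.5952e-19) / 1.055e-34
= 6.5176e+09 /m
2*kappa*L = 2 * 6.5176e+09 * 1.62e-9
= 21.117
T = exp(-21.117) = 6.745516e-10

6.745516e-10


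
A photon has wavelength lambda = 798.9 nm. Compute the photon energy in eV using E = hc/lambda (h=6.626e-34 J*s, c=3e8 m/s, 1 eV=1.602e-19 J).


E = hc / lambda
= (6.626e-34)(3e8) / (798.9e-9)
= 1.9878e-25 / 7.9890e-07
= 2.4882e-19 J
Converting to eV: 2.4882e-19 / 1.602e-19
= 1.5532 eV

1.5532


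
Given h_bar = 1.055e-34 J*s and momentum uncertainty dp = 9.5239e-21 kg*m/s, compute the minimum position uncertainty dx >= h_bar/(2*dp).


dx = h_bar / (2 * dp)
= 1.055e-34 / (2 * 9.5239e-21)
= 1.055e-34 / 1.9048e-20
= 5.5387e-15 m

5.5387e-15


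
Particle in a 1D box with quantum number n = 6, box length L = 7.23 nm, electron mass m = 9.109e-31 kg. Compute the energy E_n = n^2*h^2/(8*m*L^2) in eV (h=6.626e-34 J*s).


E = n^2 * h^2 / (8 * m * L^2)
= 6^2 * (6.626e-34)^2 / (8 * 9.109e-31 * (7.23e-9)^2)
= 36 * 4.3904e-67 / (8 * 9.109e-31 * 5.2273e-17)
= 4.1492e-20 J
= 0.259 eV

0.259


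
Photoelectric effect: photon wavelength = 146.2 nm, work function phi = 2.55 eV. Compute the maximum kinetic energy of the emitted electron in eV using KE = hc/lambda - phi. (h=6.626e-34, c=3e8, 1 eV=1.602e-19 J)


E_photon = hc / lambda
= (6.626e-34)(3e8) / (146.2e-9)
= 1.3596e-18 J
= 8.4872 eV
KE = E_photon - phi
= 8.4872 - 2.55
= 5.9372 eV

5.9372


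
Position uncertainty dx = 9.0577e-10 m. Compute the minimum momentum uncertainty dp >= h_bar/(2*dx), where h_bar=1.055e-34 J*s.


dp = h_bar / (2 * dx)
= 1.055e-34 / (2 * 9.0577e-10)
= 1.055e-34 / 1.8115e-09
= 5.8238e-26 kg*m/s

5.8238e-26


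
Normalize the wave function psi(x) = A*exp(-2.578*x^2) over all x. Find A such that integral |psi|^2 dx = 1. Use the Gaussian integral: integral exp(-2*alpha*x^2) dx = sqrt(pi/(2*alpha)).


integral |psi|^2 dx = A^2 * sqrt(pi/(2*alpha)) = 1
A^2 = sqrt(2*alpha/pi)
= sqrt(2 * 2.578 / pi)
= 1.281096
A = sqrt(1.281096)
= 1.1319

1.1319


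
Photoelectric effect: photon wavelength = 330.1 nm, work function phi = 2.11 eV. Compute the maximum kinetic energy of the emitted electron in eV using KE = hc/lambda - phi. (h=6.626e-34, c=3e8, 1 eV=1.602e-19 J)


E_photon = hc / lambda
= (6.626e-34)(3e8) / (330.1e-9)
= 6.0218e-19 J
= 3.7589 eV
KE = E_photon - phi
= 3.7589 - 2.11
= 1.6489 eV

1.6489


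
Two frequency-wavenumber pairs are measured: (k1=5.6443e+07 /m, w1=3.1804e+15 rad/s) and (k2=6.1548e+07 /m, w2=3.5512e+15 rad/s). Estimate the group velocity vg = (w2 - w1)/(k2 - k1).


vg = (w2 - w1) / (k2 - k1)
= (3.5512e+15 - 3.1804e+15) / (6.1548e+07 - 5.6443e+07)
= 3.7080e+14 / 5.1050e+06
= 7.2635e+07 m/s

7.2635e+07


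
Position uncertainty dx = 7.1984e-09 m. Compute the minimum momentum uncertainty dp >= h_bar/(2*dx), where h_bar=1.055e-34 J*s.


dp = h_bar / (2 * dx)
= 1.055e-34 / (2 * 7.1984e-09)
= 1.055e-34 / 1.4397e-08
= 7.3280e-27 kg*m/s

7.3280e-27


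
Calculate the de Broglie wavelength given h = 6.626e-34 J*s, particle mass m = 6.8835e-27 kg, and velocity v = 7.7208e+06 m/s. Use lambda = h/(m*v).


lambda = h / (m * v)
= 6.626e-34 / (6.8835e-27 * 7.7208e+06)
= 6.626e-34 / 5.3146e-20
= 1.2468e-14 m

1.2468e-14


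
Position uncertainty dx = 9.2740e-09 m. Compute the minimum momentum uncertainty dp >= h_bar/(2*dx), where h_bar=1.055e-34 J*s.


dp = h_bar / (2 * dx)
= 1.055e-34 / (2 * 9.2740e-09)
= 1.055e-34 / 1.8548e-08
= 5.6879e-27 kg*m/s

5.6879e-27


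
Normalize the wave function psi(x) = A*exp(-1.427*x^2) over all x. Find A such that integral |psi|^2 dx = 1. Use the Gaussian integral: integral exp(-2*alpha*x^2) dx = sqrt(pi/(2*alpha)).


integral |psi|^2 dx = A^2 * sqrt(pi/(2*alpha)) = 1
A^2 = sqrt(2*alpha/pi)
= sqrt(2 * 1.427 / pi)
= 0.95313
A = sqrt(0.95313)
= 0.9763

0.9763


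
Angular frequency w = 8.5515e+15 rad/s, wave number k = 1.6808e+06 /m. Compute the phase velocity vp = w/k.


vp = w / k
= 8.5515e+15 / 1.6808e+06
= 5.0878e+09 m/s

5.0878e+09


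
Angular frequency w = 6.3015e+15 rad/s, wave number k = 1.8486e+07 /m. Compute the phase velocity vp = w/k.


vp = w / k
= 6.3015e+15 / 1.8486e+07
= 3.4088e+08 m/s

3.4088e+08


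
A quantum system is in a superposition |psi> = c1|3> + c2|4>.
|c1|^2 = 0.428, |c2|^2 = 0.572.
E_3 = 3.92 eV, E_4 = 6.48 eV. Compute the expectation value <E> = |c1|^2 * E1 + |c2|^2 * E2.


<E> = |c1|^2 * E1 + |c2|^2 * E2
= 0.428 * 3.92 + 0.572 * 6.48
= 1.6778 + 3.7066
= 5.3843 eV

5.3843


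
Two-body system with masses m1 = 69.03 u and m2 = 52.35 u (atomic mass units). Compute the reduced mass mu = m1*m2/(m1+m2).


mu = m1 * m2 / (m1 + m2)
= 69.03 * 52.35 / (69.03 + 52.35)
= 3613.7205 / 121.38
= 29.772 u

29.772


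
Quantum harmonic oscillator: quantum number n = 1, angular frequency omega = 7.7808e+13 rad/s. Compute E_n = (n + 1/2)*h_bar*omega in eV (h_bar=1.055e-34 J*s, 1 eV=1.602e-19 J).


E = (n + 1/2) * h_bar * omega
= (1 + 0.5) * 1.055e-34 * 7.7808e+13
= 1.5 * 8.2087e-21
= 1.2313e-20 J
= 0.0769 eV

0.0769


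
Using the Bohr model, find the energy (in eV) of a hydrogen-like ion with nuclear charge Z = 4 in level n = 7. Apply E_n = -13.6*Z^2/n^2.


E_n = -13.6 * Z^2 / n^2
= -13.6 * 4^2 / 7^2
= -13.6 * 16 / 49
= -4.4408 eV

-4.4408


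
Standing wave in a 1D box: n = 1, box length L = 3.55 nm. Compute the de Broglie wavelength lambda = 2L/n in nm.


lambda = 2L / n
= 2 * 3.55 / 1
= 7.1 / 1
= 7.1 nm

7.1


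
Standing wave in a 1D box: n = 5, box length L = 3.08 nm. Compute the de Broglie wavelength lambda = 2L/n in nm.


lambda = 2L / n
= 2 * 3.08 / 5
= 6.16 / 5
= 1.232 nm

1.232


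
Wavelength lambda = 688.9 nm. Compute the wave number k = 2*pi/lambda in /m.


k = 2 * pi / lambda
= 6.2832 / (688.9e-9)
= 6.2832 / 6.8890e-07
= 9.1206e+06 /m

9.1206e+06


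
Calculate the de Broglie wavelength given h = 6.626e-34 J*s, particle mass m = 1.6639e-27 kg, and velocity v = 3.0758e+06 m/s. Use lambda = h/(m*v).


lambda = h / (m * v)
= 6.626e-34 / (1.6639e-27 * 3.0758e+06)
= 6.626e-34 / 5.1178e-21
= 1.2947e-13 m

1.2947e-13


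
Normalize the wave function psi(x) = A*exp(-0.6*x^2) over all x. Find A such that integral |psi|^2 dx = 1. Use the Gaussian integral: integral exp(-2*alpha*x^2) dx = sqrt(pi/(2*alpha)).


integral |psi|^2 dx = A^2 * sqrt(pi/(2*alpha)) = 1
A^2 = sqrt(2*alpha/pi)
= sqrt(2 * 0.6 / pi)
= 0.618039
A = sqrt(0.618039)
= 0.7862

0.7862


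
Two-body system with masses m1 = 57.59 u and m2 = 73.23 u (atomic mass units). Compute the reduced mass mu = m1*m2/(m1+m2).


mu = m1 * m2 / (m1 + m2)
= 57.59 * 73.23 / (57.59 + 73.23)
= 4217.3157 / 130.82
= 32.2375 u

32.2375


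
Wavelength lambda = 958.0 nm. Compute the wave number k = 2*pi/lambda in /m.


k = 2 * pi / lambda
= 6.2832 / (958.0e-9)
= 6.2832 / 9.5800e-07
= 6.5586e+06 /m

6.5586e+06


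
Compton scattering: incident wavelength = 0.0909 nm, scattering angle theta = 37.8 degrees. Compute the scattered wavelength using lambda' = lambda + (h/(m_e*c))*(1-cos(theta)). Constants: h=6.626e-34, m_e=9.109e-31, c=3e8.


Compton wavelength: h/(m_e*c) = 2.4247e-12 m
d_lambda = 2.4247e-12 * (1 - cos(37.8 deg))
= 2.4247e-12 * 0.209845
= 5.0881e-13 m = 0.000509 nm
lambda' = 0.0909 + 0.000509
= 0.091409 nm

0.091409


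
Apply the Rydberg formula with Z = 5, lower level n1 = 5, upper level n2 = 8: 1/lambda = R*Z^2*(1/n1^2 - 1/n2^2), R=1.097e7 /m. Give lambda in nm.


1/lambda = R * Z^2 * (1/n1^2 - 1/n2^2)
= 1.097e7 * 5^2 * (1/5^2 - 1/8^2)
= 1.097e7 * 25 * (0.04 - 0.015625)
= 6.6848e+06 /m
lambda = 1 / 6.6848e+06
= 149.5921 nm

149.5921


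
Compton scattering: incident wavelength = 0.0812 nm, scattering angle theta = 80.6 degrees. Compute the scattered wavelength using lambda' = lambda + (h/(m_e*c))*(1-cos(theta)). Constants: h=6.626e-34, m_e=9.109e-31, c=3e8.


Compton wavelength: h/(m_e*c) = 2.4247e-12 m
d_lambda = 2.4247e-12 * (1 - cos(80.6 deg))
= 2.4247e-12 * 0.836674
= 2.0287e-12 m = 0.002029 nm
lambda' = 0.0812 + 0.002029
= 0.083229 nm

0.083229


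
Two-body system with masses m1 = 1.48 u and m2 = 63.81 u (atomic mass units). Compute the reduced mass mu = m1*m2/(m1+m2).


mu = m1 * m2 / (m1 + m2)
= 1.48 * 63.81 / (1.48 + 63.81)
= 94.4388 / 65.29
= 1.4465 u

1.4465


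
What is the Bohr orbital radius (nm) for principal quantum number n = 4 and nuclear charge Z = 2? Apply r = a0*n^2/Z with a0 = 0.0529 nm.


r = a0 * n^2 / Z
= 0.0529 * 4^2 / 2
= 0.0529 * 16 / 2
= 0.4232 nm

0.4232


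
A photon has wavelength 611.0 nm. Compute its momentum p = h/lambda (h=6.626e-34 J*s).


p = h / lambda
= 6.626e-34 / (611.0e-9)
= 6.626e-34 / 6.1100e-07
= 1.0845e-27 kg*m/s

1.0845e-27


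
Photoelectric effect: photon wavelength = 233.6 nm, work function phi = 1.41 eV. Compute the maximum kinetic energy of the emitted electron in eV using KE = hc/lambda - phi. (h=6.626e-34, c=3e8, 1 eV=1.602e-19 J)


E_photon = hc / lambda
= (6.626e-34)(3e8) / (233.6e-9)
= 8.5094e-19 J
= 5.3117 eV
KE = E_photon - phi
= 5.3117 - 1.41
= 3.9017 eV

3.9017


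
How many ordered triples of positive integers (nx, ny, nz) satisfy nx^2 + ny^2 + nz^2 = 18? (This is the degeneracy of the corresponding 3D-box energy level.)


Enumerate all (nx, ny, nz) with nx^2 + ny^2 + nz^2 = 18:
(1,1,4)
(1,4,1)
(4,1,1)
Total degeneracy = 3

3


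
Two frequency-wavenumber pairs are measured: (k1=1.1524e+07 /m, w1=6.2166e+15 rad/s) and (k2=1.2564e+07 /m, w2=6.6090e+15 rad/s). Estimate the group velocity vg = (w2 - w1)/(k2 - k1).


vg = (w2 - w1) / (k2 - k1)
= (6.6090e+15 - 6.2166e+15) / (1.2564e+07 - 1.1524e+07)
= 3.9240e+14 / 1.0400e+06
= 3.7731e+08 m/s

3.7731e+08


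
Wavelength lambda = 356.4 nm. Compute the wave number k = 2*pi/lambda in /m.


k = 2 * pi / lambda
= 6.2832 / (356.4e-9)
= 6.2832 / 3.5640e-07
= 1.7630e+07 /m

1.7630e+07


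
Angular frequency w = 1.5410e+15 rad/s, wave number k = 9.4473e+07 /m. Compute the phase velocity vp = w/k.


vp = w / k
= 1.5410e+15 / 9.4473e+07
= 1.6312e+07 m/s

1.6312e+07


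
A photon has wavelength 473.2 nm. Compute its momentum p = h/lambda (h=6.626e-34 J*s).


p = h / lambda
= 6.626e-34 / (473.2e-9)
= 6.626e-34 / 4.7320e-07
= 1.4003e-27 kg*m/s

1.4003e-27


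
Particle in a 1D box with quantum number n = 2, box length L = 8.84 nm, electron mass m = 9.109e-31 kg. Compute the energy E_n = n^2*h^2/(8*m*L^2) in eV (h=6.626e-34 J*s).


E = n^2 * h^2 / (8 * m * L^2)
= 2^2 * (6.626e-34)^2 / (8 * 9.109e-31 * (8.84e-9)^2)
= 4 * 4.3904e-67 / (8 * 9.109e-31 * 7.8146e-17)
= 3.0839e-21 J
= 0.0193 eV

0.0193


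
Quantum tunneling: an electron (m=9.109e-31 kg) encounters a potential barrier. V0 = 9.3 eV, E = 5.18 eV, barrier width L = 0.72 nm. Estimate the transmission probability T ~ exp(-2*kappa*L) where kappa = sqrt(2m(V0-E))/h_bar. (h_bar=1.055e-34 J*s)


V0 - E = 4.12 eV = 6.6002e-19 J
kappa = sqrt(2 * m * (V0-E)) / h_bar
= sqrt(2 * 9.109e-31 * 6.6002e-19) / 1.055e-34
= 1.0394e+10 /m
2*kappa*L = 2 * 1.0394e+10 * 0.72e-9
= 14.9672
T = exp(-14.9672) = 3.161057e-07

3.161057e-07


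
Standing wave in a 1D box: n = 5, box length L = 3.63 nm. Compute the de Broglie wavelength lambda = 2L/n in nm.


lambda = 2L / n
= 2 * 3.63 / 5
= 7.26 / 5
= 1.452 nm

1.452


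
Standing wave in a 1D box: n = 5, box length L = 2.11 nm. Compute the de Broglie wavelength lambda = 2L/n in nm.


lambda = 2L / n
= 2 * 2.11 / 5
= 4.22 / 5
= 0.844 nm

0.844


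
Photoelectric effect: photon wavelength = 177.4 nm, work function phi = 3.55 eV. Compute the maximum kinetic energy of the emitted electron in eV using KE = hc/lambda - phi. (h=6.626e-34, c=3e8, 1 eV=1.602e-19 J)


E_photon = hc / lambda
= (6.626e-34)(3e8) / (177.4e-9)
= 1.1205e-18 J
= 6.9945 eV
KE = E_photon - phi
= 6.9945 - 3.55
= 3.4445 eV

3.4445


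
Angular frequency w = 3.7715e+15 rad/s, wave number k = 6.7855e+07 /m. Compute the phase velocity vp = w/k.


vp = w / k
= 3.7715e+15 / 6.7855e+07
= 5.5582e+07 m/s

5.5582e+07


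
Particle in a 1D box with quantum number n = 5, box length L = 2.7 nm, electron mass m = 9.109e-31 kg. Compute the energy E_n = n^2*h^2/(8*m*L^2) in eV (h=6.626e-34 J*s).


E = n^2 * h^2 / (8 * m * L^2)
= 5^2 * (6.626e-34)^2 / (8 * 9.109e-31 * (2.7e-9)^2)
= 25 * 4.3904e-67 / (8 * 9.109e-31 * 7.2900e-18)
= 2.0661e-19 J
= 1.2897 eV

1.2897


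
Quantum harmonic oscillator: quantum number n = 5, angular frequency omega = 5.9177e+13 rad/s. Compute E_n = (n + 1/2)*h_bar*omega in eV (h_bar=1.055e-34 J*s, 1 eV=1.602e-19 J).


E = (n + 1/2) * h_bar * omega
= (5 + 0.5) * 1.055e-34 * 5.9177e+13
= 5.5 * 6.2432e-21
= 3.4337e-20 J
= 0.2143 eV

0.2143


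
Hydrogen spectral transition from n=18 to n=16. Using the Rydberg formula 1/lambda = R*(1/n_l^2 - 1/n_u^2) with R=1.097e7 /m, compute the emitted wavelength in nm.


1/lambda = R * (1/n_l^2 - 1/n_u^2)
= 1.097e7 * (1/16^2 - 1/18^2)
= 1.097e7 * (0.003906 - 0.003086)
= 1.097e7 * 0.00082
= 8.9935e+03 /m
lambda = 1 / 8.9935e+03 = 111190.9486 nm

111190.9486


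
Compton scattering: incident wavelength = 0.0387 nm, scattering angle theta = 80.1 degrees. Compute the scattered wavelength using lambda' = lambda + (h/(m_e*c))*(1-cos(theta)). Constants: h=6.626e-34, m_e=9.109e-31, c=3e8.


Compton wavelength: h/(m_e*c) = 2.4247e-12 m
d_lambda = 2.4247e-12 * (1 - cos(80.1 deg))
= 2.4247e-12 * 0.828071
= 2.0078e-12 m = 0.002008 nm
lambda' = 0.0387 + 0.002008
= 0.040708 nm

0.040708


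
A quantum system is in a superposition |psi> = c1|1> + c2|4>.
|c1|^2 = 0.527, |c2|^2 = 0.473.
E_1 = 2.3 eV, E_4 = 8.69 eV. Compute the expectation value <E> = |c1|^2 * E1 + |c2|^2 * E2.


<E> = |c1|^2 * E1 + |c2|^2 * E2
= 0.527 * 2.3 + 0.473 * 8.69
= 1.2121 + 4.1104
= 5.3225 eV

5.3225


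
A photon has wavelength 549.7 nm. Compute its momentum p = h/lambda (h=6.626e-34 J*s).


p = h / lambda
= 6.626e-34 / (549.7e-9)
= 6.626e-34 / 5.4970e-07
= 1.2054e-27 kg*m/s

1.2054e-27


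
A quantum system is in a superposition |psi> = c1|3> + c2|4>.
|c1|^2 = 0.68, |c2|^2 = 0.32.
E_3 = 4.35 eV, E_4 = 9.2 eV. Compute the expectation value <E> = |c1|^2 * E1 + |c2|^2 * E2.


<E> = |c1|^2 * E1 + |c2|^2 * E2
= 0.68 * 4.35 + 0.32 * 9.2
= 2.958 + 2.944
= 5.902 eV

5.902


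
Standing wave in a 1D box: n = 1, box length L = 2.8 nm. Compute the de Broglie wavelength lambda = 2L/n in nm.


lambda = 2L / n
= 2 * 2.8 / 1
= 5.6 / 1
= 5.6 nm

5.6


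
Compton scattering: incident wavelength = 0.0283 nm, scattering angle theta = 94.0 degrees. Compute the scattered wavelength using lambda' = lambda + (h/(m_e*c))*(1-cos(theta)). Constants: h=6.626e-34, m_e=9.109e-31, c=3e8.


Compton wavelength: h/(m_e*c) = 2.4247e-12 m
d_lambda = 2.4247e-12 * (1 - cos(94.0 deg))
= 2.4247e-12 * 1.069756
= 2.5938e-12 m = 0.002594 nm
lambda' = 0.0283 + 0.002594
= 0.030894 nm

0.030894


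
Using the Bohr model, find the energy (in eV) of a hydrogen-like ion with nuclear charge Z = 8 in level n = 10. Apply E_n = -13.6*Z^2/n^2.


E_n = -13.6 * Z^2 / n^2
= -13.6 * 8^2 / 10^2
= -13.6 * 64 / 100
= -8.704 eV

-8.704


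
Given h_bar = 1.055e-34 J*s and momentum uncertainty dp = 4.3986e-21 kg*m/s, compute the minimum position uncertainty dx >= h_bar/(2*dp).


dx = h_bar / (2 * dp)
= 1.055e-34 / (2 * 4.3986e-21)
= 1.055e-34 / 8.7972e-21
= 1.1992e-14 m

1.1992e-14


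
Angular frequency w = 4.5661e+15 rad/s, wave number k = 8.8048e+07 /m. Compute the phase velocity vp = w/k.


vp = w / k
= 4.5661e+15 / 8.8048e+07
= 5.1859e+07 m/s

5.1859e+07


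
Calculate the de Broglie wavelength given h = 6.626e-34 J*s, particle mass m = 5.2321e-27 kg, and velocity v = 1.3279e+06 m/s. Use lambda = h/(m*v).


lambda = h / (m * v)
= 6.626e-34 / (5.2321e-27 * 1.3279e+06)
= 6.626e-34 / 6.9477e-21
= 9.5370e-14 m

9.5370e-14


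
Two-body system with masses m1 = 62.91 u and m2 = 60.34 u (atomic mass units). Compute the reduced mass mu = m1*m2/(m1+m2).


mu = m1 * m2 / (m1 + m2)
= 62.91 * 60.34 / (62.91 + 60.34)
= 3795.9894 / 123.25
= 30.7991 u

30.7991


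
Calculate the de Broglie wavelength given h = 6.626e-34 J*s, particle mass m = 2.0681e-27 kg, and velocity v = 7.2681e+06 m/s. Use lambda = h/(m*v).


lambda = h / (m * v)
= 6.626e-34 / (2.0681e-27 * 7.2681e+06)
= 6.626e-34 / 1.5031e-20
= 4.4082e-14 m

4.4082e-14


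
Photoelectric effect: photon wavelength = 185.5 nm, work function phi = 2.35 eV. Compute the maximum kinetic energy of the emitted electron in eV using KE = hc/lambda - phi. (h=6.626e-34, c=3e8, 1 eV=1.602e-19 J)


E_photon = hc / lambda
= (6.626e-34)(3e8) / (185.5e-9)
= 1.0716e-18 J
= 6.6891 eV
KE = E_photon - phi
= 6.6891 - 2.35
= 4.3391 eV

4.3391


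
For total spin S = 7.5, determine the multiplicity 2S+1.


Spin multiplicity = 2S + 1
= 2 * 7.5 + 1
= 15.0 + 1
= 16

16


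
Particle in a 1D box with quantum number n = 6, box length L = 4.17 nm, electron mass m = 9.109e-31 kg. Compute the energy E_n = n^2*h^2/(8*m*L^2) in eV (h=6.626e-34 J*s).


E = n^2 * h^2 / (8 * m * L^2)
= 6^2 * (6.626e-34)^2 / (8 * 9.109e-31 * (4.17e-9)^2)
= 36 * 4.3904e-67 / (8 * 9.109e-31 * 1.7389e-17)
= 1.2473e-19 J
= 0.7786 eV

0.7786


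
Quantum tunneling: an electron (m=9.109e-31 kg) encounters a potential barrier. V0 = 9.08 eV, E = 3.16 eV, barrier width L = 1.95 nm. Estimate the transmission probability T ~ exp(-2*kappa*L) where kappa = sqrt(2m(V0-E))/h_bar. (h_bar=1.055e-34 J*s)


V0 - E = 5.92 eV = 9.4838e-19 J
kappa = sqrt(2 * m * (V0-E)) / h_bar
= sqrt(2 * 9.109e-31 * 9.4838e-19) / 1.055e-34
= 1.2459e+10 /m
2*kappa*L = 2 * 1.2459e+10 * 1.95e-9
= 48.5909
T = exp(-48.5909) = 7.893265e-22

7.893265e-22


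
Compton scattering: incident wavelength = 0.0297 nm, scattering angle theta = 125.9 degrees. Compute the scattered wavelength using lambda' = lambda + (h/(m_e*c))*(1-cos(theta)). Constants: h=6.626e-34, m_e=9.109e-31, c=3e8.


Compton wavelength: h/(m_e*c) = 2.4247e-12 m
d_lambda = 2.4247e-12 * (1 - cos(125.9 deg))
= 2.4247e-12 * 1.586372
= 3.8465e-12 m = 0.003846 nm
lambda' = 0.0297 + 0.003846
= 0.033546 nm

0.033546


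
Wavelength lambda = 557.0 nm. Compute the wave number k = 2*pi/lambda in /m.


k = 2 * pi / lambda
= 6.2832 / (557.0e-9)
= 6.2832 / 5.5700e-07
= 1.1280e+07 /m

1.1280e+07


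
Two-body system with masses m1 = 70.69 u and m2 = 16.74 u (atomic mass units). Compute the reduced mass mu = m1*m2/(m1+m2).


mu = m1 * m2 / (m1 + m2)
= 70.69 * 16.74 / (70.69 + 16.74)
= 1183.3506 / 87.43
= 13.5348 u

13.5348


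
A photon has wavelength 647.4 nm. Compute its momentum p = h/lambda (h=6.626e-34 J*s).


p = h / lambda
= 6.626e-34 / (647.4e-9)
= 6.626e-34 / 6.4740e-07
= 1.0235e-27 kg*m/s

1.0235e-27


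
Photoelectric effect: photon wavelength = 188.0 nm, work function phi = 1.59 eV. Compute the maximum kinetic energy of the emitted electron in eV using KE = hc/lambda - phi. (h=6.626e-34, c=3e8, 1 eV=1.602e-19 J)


E_photon = hc / lambda
= (6.626e-34)(3e8) / (188.0e-9)
= 1.0573e-18 J
= 6.6001 eV
KE = E_photon - phi
= 6.6001 - 1.59
= 5.0101 eV

5.0101


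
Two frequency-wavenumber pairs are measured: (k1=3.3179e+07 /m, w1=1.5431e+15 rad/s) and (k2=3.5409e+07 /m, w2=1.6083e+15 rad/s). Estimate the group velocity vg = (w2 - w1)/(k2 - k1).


vg = (w2 - w1) / (k2 - k1)
= (1.6083e+15 - 1.5431e+15) / (3.5409e+07 - 3.3179e+07)
= 6.5200e+13 / 2.2300e+06
= 2.9238e+07 m/s

2.9238e+07


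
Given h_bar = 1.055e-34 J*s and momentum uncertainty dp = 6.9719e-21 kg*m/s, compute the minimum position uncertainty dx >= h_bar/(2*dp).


dx = h_bar / (2 * dp)
= 1.055e-34 / (2 * 6.9719e-21)
= 1.055e-34 / 1.3944e-20
= 7.5661e-15 m

7.5661e-15


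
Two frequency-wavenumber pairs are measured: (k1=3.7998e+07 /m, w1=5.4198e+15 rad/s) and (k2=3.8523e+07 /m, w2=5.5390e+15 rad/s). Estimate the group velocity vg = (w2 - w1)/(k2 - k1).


vg = (w2 - w1) / (k2 - k1)
= (5.5390e+15 - 5.4198e+15) / (3.8523e+07 - 3.7998e+07)
= 1.1920e+14 / 5.2500e+05
= 2.2705e+08 m/s

2.2705e+08


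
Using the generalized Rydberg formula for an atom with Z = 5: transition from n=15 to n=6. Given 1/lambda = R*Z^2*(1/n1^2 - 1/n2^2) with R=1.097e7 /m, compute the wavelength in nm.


1/lambda = R * Z^2 * (1/n1^2 - 1/n2^2)
= 1.097e7 * 5^2 * (1/6^2 - 1/15^2)
= 1.097e7 * 25 * (0.027778 - 0.004444)
= 6.3992e+06 /m
lambda = 1 / 6.3992e+06
= 156.2703 nm

156.2703


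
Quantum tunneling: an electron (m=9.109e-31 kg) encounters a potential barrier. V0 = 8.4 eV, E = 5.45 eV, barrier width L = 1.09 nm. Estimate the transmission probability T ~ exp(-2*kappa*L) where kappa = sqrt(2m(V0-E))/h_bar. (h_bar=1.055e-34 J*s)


V0 - E = 2.95 eV = 4.7259e-19 J
kappa = sqrt(2 * m * (V0-E)) / h_bar
= sqrt(2 * 9.109e-31 * 4.7259e-19) / 1.055e-34
= 8.7951e+09 /m
2*kappa*L = 2 * 8.7951e+09 * 1.09e-9
= 19.1733
T = exp(-19.1733) = 4.711355e-09

4.711355e-09


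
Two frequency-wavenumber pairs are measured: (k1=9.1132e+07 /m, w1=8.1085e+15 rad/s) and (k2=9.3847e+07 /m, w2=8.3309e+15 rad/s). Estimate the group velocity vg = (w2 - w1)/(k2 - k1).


vg = (w2 - w1) / (k2 - k1)
= (8.3309e+15 - 8.1085e+15) / (9.3847e+07 - 9.1132e+07)
= 2.2240e+14 / 2.7150e+06
= 8.1915e+07 m/s

8.1915e+07


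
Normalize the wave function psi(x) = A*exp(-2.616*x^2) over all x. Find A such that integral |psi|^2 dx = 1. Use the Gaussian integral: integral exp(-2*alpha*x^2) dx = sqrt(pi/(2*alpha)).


integral |psi|^2 dx = A^2 * sqrt(pi/(2*alpha)) = 1
A^2 = sqrt(2*alpha/pi)
= sqrt(2 * 2.616 / pi)
= 1.290503
A = sqrt(1.290503)
= 1.136

1.136


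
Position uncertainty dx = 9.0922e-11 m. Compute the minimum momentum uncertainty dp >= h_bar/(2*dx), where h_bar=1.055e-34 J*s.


dp = h_bar / (2 * dx)
= 1.055e-34 / (2 * 9.0922e-11)
= 1.055e-34 / 1.8184e-10
= 5.8017e-25 kg*m/s

5.8017e-25


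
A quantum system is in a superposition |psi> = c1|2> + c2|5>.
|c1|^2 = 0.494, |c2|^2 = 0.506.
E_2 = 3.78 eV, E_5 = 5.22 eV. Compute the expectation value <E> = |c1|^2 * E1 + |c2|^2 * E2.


<E> = |c1|^2 * E1 + |c2|^2 * E2
= 0.494 * 3.78 + 0.506 * 5.22
= 1.8673 + 2.6413
= 4.5086 eV

4.5086


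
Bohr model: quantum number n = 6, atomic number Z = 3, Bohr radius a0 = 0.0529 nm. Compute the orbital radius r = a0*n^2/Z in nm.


r = a0 * n^2 / Z
= 0.0529 * 6^2 / 3
= 0.0529 * 36 / 3
= 0.6348 nm

0.6348


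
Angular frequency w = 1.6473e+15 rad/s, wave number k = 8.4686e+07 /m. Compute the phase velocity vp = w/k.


vp = w / k
= 1.6473e+15 / 8.4686e+07
= 1.9452e+07 m/s

1.9452e+07


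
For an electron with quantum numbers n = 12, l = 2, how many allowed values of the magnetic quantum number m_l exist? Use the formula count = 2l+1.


m_l ranges from -l to +l in integer steps
So m_l goes from -2 to +2
Count = 2l + 1 = 2*2 + 1
= 5

5


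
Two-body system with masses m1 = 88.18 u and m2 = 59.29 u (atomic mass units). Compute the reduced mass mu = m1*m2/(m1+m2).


mu = m1 * m2 / (m1 + m2)
= 88.18 * 59.29 / (88.18 + 59.29)
= 5228.1922 / 147.47
= 35.4526 u

35.4526


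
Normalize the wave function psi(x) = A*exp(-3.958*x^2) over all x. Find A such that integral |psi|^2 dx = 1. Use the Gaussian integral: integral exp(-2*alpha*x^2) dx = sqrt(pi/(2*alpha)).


integral |psi|^2 dx = A^2 * sqrt(pi/(2*alpha)) = 1
A^2 = sqrt(2*alpha/pi)
= sqrt(2 * 3.958 / pi)
= 1.587369
A = sqrt(1.587369)
= 1.2599

1.2599


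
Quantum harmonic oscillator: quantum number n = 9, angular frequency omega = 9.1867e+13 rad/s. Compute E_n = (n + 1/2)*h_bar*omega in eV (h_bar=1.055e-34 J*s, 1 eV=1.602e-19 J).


E = (n + 1/2) * h_bar * omega
= (9 + 0.5) * 1.055e-34 * 9.1867e+13
= 9.5 * 9.6920e-21
= 9.2074e-20 J
= 0.5747 eV

0.5747


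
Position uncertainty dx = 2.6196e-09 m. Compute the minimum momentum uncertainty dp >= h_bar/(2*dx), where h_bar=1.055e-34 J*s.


dp = h_bar / (2 * dx)
= 1.055e-34 / (2 * 2.6196e-09)
= 1.055e-34 / 5.2392e-09
= 2.0137e-26 kg*m/s

2.0137e-26


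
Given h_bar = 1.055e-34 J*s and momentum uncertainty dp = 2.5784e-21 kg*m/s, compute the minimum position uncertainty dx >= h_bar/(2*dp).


dx = h_bar / (2 * dp)
= 1.055e-34 / (2 * 2.5784e-21)
= 1.055e-34 / 5.1568e-21
= 2.0458e-14 m

2.0458e-14


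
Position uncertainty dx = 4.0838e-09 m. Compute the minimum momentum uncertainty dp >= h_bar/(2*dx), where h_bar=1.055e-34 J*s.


dp = h_bar / (2 * dx)
= 1.055e-34 / (2 * 4.0838e-09)
= 1.055e-34 / 8.1676e-09
= 1.2917e-26 kg*m/s

1.2917e-26


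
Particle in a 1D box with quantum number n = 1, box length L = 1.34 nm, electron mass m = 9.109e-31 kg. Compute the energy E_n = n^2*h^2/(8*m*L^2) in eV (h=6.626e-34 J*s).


E = n^2 * h^2 / (8 * m * L^2)
= 1^2 * (6.626e-34)^2 / (8 * 9.109e-31 * (1.34e-9)^2)
= 1 * 4.3904e-67 / (8 * 9.109e-31 * 1.7956e-18)
= 3.3553e-20 J
= 0.2094 eV

0.2094


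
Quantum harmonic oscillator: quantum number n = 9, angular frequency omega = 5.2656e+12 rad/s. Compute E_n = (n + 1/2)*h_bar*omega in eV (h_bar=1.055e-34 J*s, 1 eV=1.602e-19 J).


E = (n + 1/2) * h_bar * omega
= (9 + 0.5) * 1.055e-34 * 5.2656e+12
= 9.5 * 5.5552e-22
= 5.2774e-21 J
= 0.0329 eV

0.0329


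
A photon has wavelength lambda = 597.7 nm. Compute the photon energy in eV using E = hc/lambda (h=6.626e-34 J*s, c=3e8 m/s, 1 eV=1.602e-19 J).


E = hc / lambda
= (6.626e-34)(3e8) / (597.7e-9)
= 1.9878e-25 / 5.9770e-07
= 3.3257e-19 J
Converting to eV: 3.3257e-19 / 1.602e-19
= 2.076 eV

2.076


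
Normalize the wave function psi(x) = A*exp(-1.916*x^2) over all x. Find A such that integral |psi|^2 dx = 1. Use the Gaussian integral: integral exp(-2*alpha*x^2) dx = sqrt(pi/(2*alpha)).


integral |psi|^2 dx = A^2 * sqrt(pi/(2*alpha)) = 1
A^2 = sqrt(2*alpha/pi)
= sqrt(2 * 1.916 / pi)
= 1.104429
A = sqrt(1.104429)
= 1.0509

1.0509


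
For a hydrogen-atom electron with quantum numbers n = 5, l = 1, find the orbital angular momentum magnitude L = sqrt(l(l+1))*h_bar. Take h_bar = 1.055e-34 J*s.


L = sqrt(l*(l+1)) * h_bar
= sqrt(1 * 2) * 1.055e-34
= sqrt(2) * 1.055e-34
= 1.4142 * 1.055e-34
= 1.4920e-34 J*s

1.4920e-34


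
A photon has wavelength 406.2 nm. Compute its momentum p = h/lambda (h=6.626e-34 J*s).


p = h / lambda
= 6.626e-34 / (406.2e-9)
= 6.626e-34 / 4.0620e-07
= 1.6312e-27 kg*m/s

1.6312e-27


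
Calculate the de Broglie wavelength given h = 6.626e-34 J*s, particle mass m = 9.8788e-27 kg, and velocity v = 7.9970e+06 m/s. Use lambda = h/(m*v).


lambda = h / (m * v)
= 6.626e-34 / (9.8788e-27 * 7.9970e+06)
= 6.626e-34 / 7.9001e-20
= 8.3873e-15 m

8.3873e-15


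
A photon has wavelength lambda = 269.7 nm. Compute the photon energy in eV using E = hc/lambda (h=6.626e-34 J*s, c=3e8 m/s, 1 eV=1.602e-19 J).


E = hc / lambda
= (6.626e-34)(3e8) / (269.7e-9)
= 1.9878e-25 / 2.6970e-07
= 7.3704e-19 J
Converting to eV: 7.3704e-19 / 1.602e-19
= 4.6008 eV

4.6008


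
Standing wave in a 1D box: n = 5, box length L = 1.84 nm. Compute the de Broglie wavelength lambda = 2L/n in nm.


lambda = 2L / n
= 2 * 1.84 / 5
= 3.68 / 5
= 0.736 nm

0.736


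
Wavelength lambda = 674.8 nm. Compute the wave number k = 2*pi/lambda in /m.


k = 2 * pi / lambda
= 6.2832 / (674.8e-9)
= 6.2832 / 6.7480e-07
= 9.3112e+06 /m

9.3112e+06


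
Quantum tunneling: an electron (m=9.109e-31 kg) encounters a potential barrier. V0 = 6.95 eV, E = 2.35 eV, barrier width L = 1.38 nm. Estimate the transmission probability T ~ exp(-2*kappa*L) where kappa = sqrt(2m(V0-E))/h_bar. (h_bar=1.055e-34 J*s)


V0 - E = 4.6 eV = 7.3692e-19 J
kappa = sqrt(2 * m * (V0-E)) / h_bar
= sqrt(2 * 9.109e-31 * 7.3692e-19) / 1.055e-34
= 1.0983e+10 /m
2*kappa*L = 2 * 1.0983e+10 * 1.38e-9
= 30.3122
T = exp(-30.3122) = 6.848388e-14

6.848388e-14


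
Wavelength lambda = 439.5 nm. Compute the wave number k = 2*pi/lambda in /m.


k = 2 * pi / lambda
= 6.2832 / (439.5e-9)
= 6.2832 / 4.3950e-07
= 1.4296e+07 /m

1.4296e+07


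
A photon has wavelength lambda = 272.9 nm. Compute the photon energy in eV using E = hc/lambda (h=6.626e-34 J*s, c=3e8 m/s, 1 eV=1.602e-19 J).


E = hc / lambda
= (6.626e-34)(3e8) / (272.9e-9)
= 1.9878e-25 / 2.7290e-07
= 7.2840e-19 J
Converting to eV: 7.2840e-19 / 1.602e-19
= 4.5468 eV

4.5468


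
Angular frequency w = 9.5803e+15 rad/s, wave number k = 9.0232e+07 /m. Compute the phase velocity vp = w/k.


vp = w / k
= 9.5803e+15 / 9.0232e+07
= 1.0617e+08 m/s

1.0617e+08


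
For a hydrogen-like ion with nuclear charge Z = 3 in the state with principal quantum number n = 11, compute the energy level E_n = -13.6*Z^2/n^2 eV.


E_n = -13.6 * Z^2 / n^2
= -13.6 * 3^2 / 11^2
= -13.6 * 9 / 121
= -1.0116 eV

-1.0116


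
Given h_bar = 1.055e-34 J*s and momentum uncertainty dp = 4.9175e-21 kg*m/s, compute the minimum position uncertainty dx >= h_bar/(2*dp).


dx = h_bar / (2 * dp)
= 1.055e-34 / (2 * 4.9175e-21)
= 1.055e-34 / 9.8350e-21
= 1.0727e-14 m

1.0727e-14


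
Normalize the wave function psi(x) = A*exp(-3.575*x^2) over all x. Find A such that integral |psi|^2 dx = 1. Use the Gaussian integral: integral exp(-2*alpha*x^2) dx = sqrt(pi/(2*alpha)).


integral |psi|^2 dx = A^2 * sqrt(pi/(2*alpha)) = 1
A^2 = sqrt(2*alpha/pi)
= sqrt(2 * 3.575 / pi)
= 1.508614
A = sqrt(1.508614)
= 1.2283

1.2283


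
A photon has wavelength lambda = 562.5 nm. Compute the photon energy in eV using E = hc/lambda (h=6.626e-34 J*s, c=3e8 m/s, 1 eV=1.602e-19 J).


E = hc / lambda
= (6.626e-34)(3e8) / (562.5e-9)
= 1.9878e-25 / 5.6250e-07
= 3.5339e-19 J
Converting to eV: 3.5339e-19 / 1.602e-19
= 2.2059 eV

2.2059


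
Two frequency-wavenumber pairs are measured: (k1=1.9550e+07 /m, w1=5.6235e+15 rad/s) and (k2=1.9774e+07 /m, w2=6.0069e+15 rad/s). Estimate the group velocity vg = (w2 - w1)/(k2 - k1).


vg = (w2 - w1) / (k2 - k1)
= (6.0069e+15 - 5.6235e+15) / (1.9774e+07 - 1.9550e+07)
= 3.8340e+14 / 2.2400e+05
= 1.7116e+09 m/s

1.7116e+09
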